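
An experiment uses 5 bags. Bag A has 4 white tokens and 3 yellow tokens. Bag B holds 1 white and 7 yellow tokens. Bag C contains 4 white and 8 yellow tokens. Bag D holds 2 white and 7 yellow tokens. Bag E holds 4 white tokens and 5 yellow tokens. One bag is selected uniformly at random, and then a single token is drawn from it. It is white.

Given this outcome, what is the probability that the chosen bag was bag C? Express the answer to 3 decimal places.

0.196

Compute the likelihood of this draw for each case: P(data | bag A) = (4/7) = 4/7; P(data | bag B) = (1/8) = 1/8; P(data | bag C) = (4/12) = 1/3; P(data | bag D) = (2/9) = 2/9; P(data | bag E) = (4/9) = 4/9.
Weighting by the prior gives 1/5 · 4/7 = 4/35, 1/5 · 1/8 = 1/40, 1/5 · 1/3 = 1/15, 1/5 · 2/9 = 2/45, 1/5 · 4/9 = 4/45; these sum to 19/56.
Hence P(bag C | data) = (1/15) / (19/56) = 56/285.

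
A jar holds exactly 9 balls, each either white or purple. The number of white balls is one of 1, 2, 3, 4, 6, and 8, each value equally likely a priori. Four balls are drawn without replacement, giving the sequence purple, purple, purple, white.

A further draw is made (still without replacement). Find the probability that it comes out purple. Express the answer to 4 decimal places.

0.7069

Compute the likelihood of the observed sequence for each case: P(data | r = 1) = (8/9)(7/8)(6/7)(1/6) = 1/9; P(data | r = 2) = (7/9)(6/8)(5/7)(2/6) = 5/36; P(data | r = 3) = (6/9)(5/8)(4/7)(3/6) = 5/42; P(data | r = 4) = (5/9)(4/8)(3/7)(4/6) = 5/63; P(data | r = 6) = (3/9)(2/8)(1/7)(6/6) = 1/84; P(data | r = 8) = (1/9)(0/8) = 0.
Weighting by the prior gives 1/6 · 1/9 = 1/54, 1/6 · 5/36 = 5/216, 1/6 · 5/42 = 5/252, 1/6 · 5/63 = 5/378, 1/6 · 1/84 = 1/504, 1/6 · 0 = 0; with total 29/378.
Normalising, the posterior is P(r = 1 | data) = 7/29, P(r = 2 | data) = 35/116, P(r = 3 | data) = 15/58, P(r = 4 | data) = 5/29, P(r = 6 | data) = 3/116, P(r = 8 | data) = 0.
Averaging over the posterior, P(purple next | data) = (1)(7/29) + (4/5)(35/116) + (3/5)(15/58) + (2/5)(5/29) + (0)(3/116) = 41/58.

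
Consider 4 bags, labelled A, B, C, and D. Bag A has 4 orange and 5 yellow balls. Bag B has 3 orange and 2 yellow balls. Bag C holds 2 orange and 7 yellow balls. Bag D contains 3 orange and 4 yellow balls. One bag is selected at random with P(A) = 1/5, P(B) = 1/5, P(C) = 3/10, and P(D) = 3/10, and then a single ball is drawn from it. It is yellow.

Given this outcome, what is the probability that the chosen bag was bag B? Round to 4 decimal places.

0.1343

For each hypothesis, P(data | H) works out to: P(data | bag A) = (5/9) = 0.55556; P(data | bag B) = (2/5) = 0.4; P(data | bag C) = (7/9) = 0.77778; P(data | bag D) = (4/7) = 0.57143.
Multiplying each by its prior: 1/5 · 0.55556 = 0.11111, 1/5 · 0.4 = 0.08, 3/10 · 0.77778 = 0.23333, 3/10 · 0.57143 = 0.17143; with total 0.59587.
So P(bag B | data) = (0.08) / (0.59587) = 0.13426.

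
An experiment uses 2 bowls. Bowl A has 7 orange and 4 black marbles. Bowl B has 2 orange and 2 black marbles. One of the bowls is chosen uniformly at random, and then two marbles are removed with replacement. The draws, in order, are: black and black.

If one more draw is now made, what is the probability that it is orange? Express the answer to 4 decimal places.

Under each hypothesis, the probability of the observed sequence is: P(data | bowl A) = (4/11)(4/11) = 16/121; P(data | bowl B) = (2/4)(2/4) = 1/4.
Multiplying each by its prior: 1/2 · 16/121 = 8/121, 1/2 · 1/4 = 1/8; summing to 185/968.
Normalising, the posterior is P(bowl A | data) = 0.34595, P(bowl B | data) = 0.65405.
Averaging over the posterior, P(orange next | data) = (7/11)(0.34595) + (1/2)(0.65405) = 0.54717.

0.5472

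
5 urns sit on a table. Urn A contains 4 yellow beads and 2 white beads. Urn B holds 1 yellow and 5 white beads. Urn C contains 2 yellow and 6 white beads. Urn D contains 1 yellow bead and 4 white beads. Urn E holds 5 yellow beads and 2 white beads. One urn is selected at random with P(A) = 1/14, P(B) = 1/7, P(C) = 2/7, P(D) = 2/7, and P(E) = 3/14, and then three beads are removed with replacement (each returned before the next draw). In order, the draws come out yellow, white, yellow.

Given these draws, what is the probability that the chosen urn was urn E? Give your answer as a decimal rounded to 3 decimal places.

Under each hypothesis, the probability of the observed sequence is: P(data | urn A) = (4/6)(2/6)(4/6) = 0.14815; P(data | urn B) = (1/6)(5/6)(1/6) = 0.023148; P(data | urn C) = (2/8)(6/8)(2/8) = 0.046875; P(data | urn D) = (1/5)(4/5)(1/5) = 0.032; P(data | urn E) = (5/7)(2/7)(5/7) = 0.14577.
Weighting by the prior gives 1/14 · 0.14815 = 0.010582, 1/7 · 0.023148 = 0.0033069, 2/7 · 0.046875 = 0.013393, 2/7 · 0.032 = 0.0091429, 3/14 · 0.14577 = 0.031237; with total 0.067662.
So P(urn E | data) = (0.031237) / (0.067662) = 0.46166.

0.462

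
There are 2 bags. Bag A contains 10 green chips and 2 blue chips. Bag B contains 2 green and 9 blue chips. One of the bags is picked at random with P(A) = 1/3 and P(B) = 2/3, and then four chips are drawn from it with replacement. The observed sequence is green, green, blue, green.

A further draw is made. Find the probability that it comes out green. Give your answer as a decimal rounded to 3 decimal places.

0.773

Compute the likelihood of the observed sequence for each case: P(data | bag A) = (10/12)(10/12)(2/12)(10/12) = 0.096451; P(data | bag B) = (2/11)(2/11)(9/11)(2/11) = 0.0049177.
Weighting by the prior gives 1/3 · 0.096451 = 0.03215, 2/3 · 0.0049177 = 0.0032785; with total 0.035429.
Normalising, the posterior is P(bag A | data) = 0.90746, P(bag B | data) = 0.092537.
So P(green next | data) = Σ P(green next | H) P(H | data) = (5/6)(0.90746) + (2/11)(0.092537) = 0.77304.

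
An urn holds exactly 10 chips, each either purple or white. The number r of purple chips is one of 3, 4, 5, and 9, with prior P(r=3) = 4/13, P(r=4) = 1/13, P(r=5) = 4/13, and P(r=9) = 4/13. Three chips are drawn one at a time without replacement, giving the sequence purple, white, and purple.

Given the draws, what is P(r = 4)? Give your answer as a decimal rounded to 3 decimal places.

Compute the likelihood of the observed sequence for each case: P(data | r = 3) = (3/10)(7/9)(2/8) = 7/120; P(data | r = 4) = (4/10)(6/9)(3/8) = 1/10; P(data | r = 5) = (5/10)(5/9)(4/8) = 5/36; P(data | r = 9) = (9/10)(1/9)(8/8) = 1/10.
Multiplying each by its prior: 4/13 · 7/120 = 7/390, 1/13 · 1/10 = 1/130, 4/13 · 5/36 = 5/117, 4/13 · 1/10 = 2/65; with total 58/585.
Therefore the posterior P(r = 4 | data) = (1/130) / (58/585) = 9/116.

0.078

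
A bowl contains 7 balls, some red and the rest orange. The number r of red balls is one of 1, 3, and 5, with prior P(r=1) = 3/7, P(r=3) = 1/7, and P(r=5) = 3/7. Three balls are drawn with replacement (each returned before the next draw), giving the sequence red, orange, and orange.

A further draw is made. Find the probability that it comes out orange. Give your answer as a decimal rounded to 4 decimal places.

For each hypothesis, P(data | H) works out to: P(data | r = 1) = (1/7)(6/7)(6/7) = 0.10496; P(data | r = 3) = (3/7)(4/7)(4/7) = 0.13994; P(data | r = 5) = (5/7)(2/7)(2/7) = 0.058309.
Weighting by the prior gives 3/7 · 0.10496 = 0.044981, 1/7 · 0.13994 = 0.019992, 3/7 · 0.058309 = 0.02499; these sum to 0.089963.
Dividing through by the total gives posterior P(r = 1 | data) = 0.5, P(r = 3 | data) = 0.22222, P(r = 5 | data) = 0.27778.
Averaging over the posterior, P(orange next | data) = (6/7)(0.5) + (4/7)(0.22222) + (2/7)(0.27778) = 0.63492.

0.6349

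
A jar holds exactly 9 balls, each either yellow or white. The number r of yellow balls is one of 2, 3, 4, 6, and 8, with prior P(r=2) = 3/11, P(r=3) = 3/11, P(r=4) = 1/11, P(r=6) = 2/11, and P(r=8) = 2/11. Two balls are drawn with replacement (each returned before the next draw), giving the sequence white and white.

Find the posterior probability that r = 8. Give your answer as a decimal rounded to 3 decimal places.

Compute the likelihood of the observed sequence for each case: P(data | r = 2) = (7/9)(7/9) = 49/81; P(data | r = 3) = (6/9)(6/9) = 4/9; P(data | r = 4) = (5/9)(5/9) = 25/81; P(data | r = 6) = (3/9)(3/9) = 1/9; P(data | r = 8) = (1/9)(1/9) = 1/81.
Weighting by the prior gives 3/11 · 49/81 = 49/297, 3/11 · 4/9 = 4/33, 1/11 · 25/81 = 25/891, 2/11 · 1/9 = 2/99, 2/11 · 1/81 = 2/891; these sum to 100/297.
Hence P(r = 8 | data) = (2/891) / (100/297) = 1/150.

0.007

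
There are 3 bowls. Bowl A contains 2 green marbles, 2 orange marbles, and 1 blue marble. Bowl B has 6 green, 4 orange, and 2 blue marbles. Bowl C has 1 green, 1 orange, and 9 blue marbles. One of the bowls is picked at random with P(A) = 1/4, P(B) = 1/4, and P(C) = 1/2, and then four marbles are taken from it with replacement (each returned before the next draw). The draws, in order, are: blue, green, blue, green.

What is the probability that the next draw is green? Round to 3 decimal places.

Under each hypothesis, the probability of the observed sequence is: P(data | bowl A) = (1/5)(2/5)(1/5)(2/5) = 0.0064; P(data | bowl B) = (2/12)(6/12)(2/12)(6/12) = 0.0069444; P(data | bowl C) = (9/11)(1/11)(9/11)(1/11) = 0.0055324.
Weighting by the prior gives 1/4 · 0.0064 = 0.0016, 1/4 · 0.0069444 = 0.0017361, 1/2 · 0.0055324 = 0.0027662; these sum to 0.0061023.
Dividing through by the total gives posterior P(bowl A | data) = 0.2622, P(bowl B | data) = 0.2845, P(bowl C | data) = 0.4533.
Averaging over the posterior, P(green next | data) = (2/5)(0.2622) + (1/2)(0.2845) + (1/11)(0.4533) = 0.28834.

0.288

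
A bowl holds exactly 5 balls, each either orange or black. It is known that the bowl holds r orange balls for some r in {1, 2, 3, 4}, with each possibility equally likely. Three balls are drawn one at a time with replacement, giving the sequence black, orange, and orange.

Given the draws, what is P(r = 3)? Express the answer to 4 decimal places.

For each hypothesis, P(data | H) works out to: P(data | r = 1) = (4/5)(1/5)(1/5) = 4/125; P(data | r = 2) = (3/5)(2/5)(2/5) = 12/125; P(data | r = 3) = (2/5)(3/5)(3/5) = 18/125; P(data | r = 4) = (1/5)(4/5)(4/5) = 16/125.
The prior-weighted likelihoods are 1/4 · 4/125 = 1/125, 1/4 · 12/125 = 3/125, 1/4 · 18/125 = 9/250, 1/4 · 16/125 = 4/125; summing to 1/10.
Therefore the posterior P(r = 3 | data) = (9/250) / (1/10) = 9/25.

0.3600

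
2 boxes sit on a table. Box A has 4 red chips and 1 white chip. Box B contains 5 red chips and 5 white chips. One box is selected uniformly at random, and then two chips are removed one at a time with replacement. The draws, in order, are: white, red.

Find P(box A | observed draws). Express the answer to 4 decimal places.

0.3902

The likelihood of the observed sequence under each hypothesis: P(data | box A) = (1/5)(4/5) = 4/25; P(data | box B) = (5/10)(5/10) = 1/4.
Multiplying each by its prior: 1/2 · 4/25 = 2/25, 1/2 · 1/4 = 1/8; summing to 41/200.
Therefore the posterior P(box A | data) = (2/25) / (41/200) = 16/41.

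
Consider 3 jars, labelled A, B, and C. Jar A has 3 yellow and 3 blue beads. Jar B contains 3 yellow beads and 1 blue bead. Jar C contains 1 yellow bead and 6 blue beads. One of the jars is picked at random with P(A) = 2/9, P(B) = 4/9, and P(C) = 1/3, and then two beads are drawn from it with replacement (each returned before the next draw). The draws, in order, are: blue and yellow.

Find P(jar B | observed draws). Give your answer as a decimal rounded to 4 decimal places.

Compute the likelihood of the observed sequence for each case: P(data | jar A) = (3/6)(3/6) = 0.25; P(data | jar B) = (1/4)(3/4) = 0.1875; P(data | jar C) = (6/7)(1/7) = 0.12245.
Multiplying each by its prior: 2/9 · 0.25 = 0.055556, 4/9 · 0.1875 = 0.083333, 1/3 · 0.12245 = 0.040816; summing to 0.17971.
Therefore the posterior P(jar B | data) = (0.083333) / (0.17971) = 0.46372.

0.4637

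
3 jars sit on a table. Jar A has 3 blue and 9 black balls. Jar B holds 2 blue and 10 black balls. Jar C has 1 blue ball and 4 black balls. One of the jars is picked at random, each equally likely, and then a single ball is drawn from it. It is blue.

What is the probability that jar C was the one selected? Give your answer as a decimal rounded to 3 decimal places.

0.324

The likelihood of this draw under each hypothesis: P(data | jar A) = (3/12) = 1/4; P(data | jar B) = (2/12) = 1/6; P(data | jar C) = (1/5) = 1/5.
Weighting by the prior gives 1/3 · 1/4 = 1/12, 1/3 · 1/6 = 1/18, 1/3 · 1/5 = 1/15; these sum to 37/180.
Hence P(jar C | data) = (1/15) / (37/180) = 12/37.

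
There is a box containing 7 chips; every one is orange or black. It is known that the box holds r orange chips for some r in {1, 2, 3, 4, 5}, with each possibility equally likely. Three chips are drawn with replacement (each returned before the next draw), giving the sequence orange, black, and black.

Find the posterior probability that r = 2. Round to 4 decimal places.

Compute the likelihood of the observed sequence for each case: P(data | r = 1) = (1/7)(6/7)(6/7) = 0.10496; P(data | r = 2) = (2/7)(5/7)(5/7) = 0.14577; P(data | r = 3) = (3/7)(4/7)(4/7) = 0.13994; P(data | r = 4) = (4/7)(3/7)(3/7) = 0.10496; P(data | r = 5) = (5/7)(2/7)(2/7) = 0.058309.
Multiplying each by its prior: 1/5 · 0.10496 = 0.020991, 1/5 · 0.14577 = 0.029155, 1/5 · 0.13994 = 0.027988, 1/5 · 0.10496 = 0.020991, 1/5 · 0.058309 = 0.011662; summing to 0.11079.
Therefore the posterior P(r = 2 | data) = (0.029155) / (0.11079) = 0.26316.

0.2632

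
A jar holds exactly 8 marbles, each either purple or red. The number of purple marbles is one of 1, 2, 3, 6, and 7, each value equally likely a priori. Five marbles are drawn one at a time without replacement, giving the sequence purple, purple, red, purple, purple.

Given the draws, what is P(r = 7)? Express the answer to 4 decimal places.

0.5385

Compute the likelihood of the observed sequence for each case: P(data | r = 1) = (1/8)(0/7) = 0; P(data | r = 2) = (2/8)(1/7)(6/6)(0/5) = 0; P(data | r = 3) = (3/8)(2/7)(5/6)(1/5)(0/4) = 0; P(data | r = 6) = (6/8)(5/7)(2/6)(4/5)(3/4) = 3/28; P(data | r = 7) = (7/8)(6/7)(1/6)(5/5)(4/4) = 1/8.
Multiplying each by its prior: 1/5 · 0 = 0, 1/5 · 0 = 0, 1/5 · 0 = 0, 1/5 · 3/28 = 3/140, 1/5 · 1/8 = 1/40; these sum to 13/280.
Hence P(r = 7 | data) = (1/40) / (13/280) = 7/13.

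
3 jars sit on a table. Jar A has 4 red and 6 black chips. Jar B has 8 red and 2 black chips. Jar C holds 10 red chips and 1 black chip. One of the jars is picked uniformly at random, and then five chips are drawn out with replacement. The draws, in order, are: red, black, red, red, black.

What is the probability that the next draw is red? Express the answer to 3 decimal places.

Under each hypothesis, the probability of the observed sequence is: P(data | jar A) = (4/10)(6/10)(4/10)(4/10)(6/10) = 0.02304; P(data | jar B) = (8/10)(2/10)(8/10)(8/10)(2/10) = 0.02048; P(data | jar C) = (10/11)(1/11)(10/11)(10/11)(1/11) = 0.0062092.
The prior-weighted likelihoods are 1/3 · 0.02304 = 0.00768, 1/3 · 0.02048 = 0.0068267, 1/3 · 0.0062092 = 0.0020697; these sum to 0.016576.
The posterior is then P(jar A | data) = 0.46331, P(jar B | data) = 0.41183, P(jar C | data) = 0.12486.
So P(red next | data) = Σ P(red next | H) P(H | data) = (2/5)(0.46331) + (4/5)(0.41183) + (10/11)(0.12486) = 0.6283.

0.628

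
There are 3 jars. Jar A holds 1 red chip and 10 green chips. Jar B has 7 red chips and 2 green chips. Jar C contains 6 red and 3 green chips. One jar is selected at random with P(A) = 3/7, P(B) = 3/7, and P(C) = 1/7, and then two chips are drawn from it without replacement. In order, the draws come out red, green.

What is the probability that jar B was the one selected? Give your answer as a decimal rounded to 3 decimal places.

For each hypothesis, P(data | H) works out to: P(data | jar A) = (1/11)(10/10) = 1/11; P(data | jar B) = (7/9)(2/8) = 7/36; P(data | jar C) = (6/9)(3/8) = 1/4.
The prior-weighted likelihoods are 3/7 · 1/11 = 3/77, 3/7 · 7/36 = 1/12, 1/7 · 1/4 = 1/28; summing to 73/462.
So P(jar B | data) = (1/12) / (73/462) = 77/146.

0.527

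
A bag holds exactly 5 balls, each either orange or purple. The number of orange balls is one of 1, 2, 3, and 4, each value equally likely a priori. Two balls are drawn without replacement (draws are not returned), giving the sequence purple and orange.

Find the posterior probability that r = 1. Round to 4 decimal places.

0.2000

Compute the likelihood of the observed sequence for each case: P(data | r = 1) = (4/5)(1/4) = 1/5; P(data | r = 2) = (3/5)(2/4) = 3/10; P(data | r = 3) = (2/5)(3/4) = 3/10; P(data | r = 4) = (1/5)(4/4) = 1/5.
The prior-weighted likelihoods are 1/4 · 1/5 = 1/20, 1/4 · 3/10 = 3/40, 1/4 · 3/10 = 3/40, 1/4 · 1/5 = 1/20; summing to 1/4.
So P(r = 1 | data) = (1/20) / (1/4) = 1/5.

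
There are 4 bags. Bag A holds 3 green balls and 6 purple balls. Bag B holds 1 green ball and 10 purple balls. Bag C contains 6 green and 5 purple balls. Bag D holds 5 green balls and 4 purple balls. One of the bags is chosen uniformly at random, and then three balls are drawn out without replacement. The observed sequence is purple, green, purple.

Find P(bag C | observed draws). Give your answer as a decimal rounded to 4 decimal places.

Compute the likelihood of the observed sequence for each case: P(data | bag A) = (6/9)(3/8)(5/7) = 0.17857; P(data | bag B) = (10/11)(1/10)(9/9) = 0.090909; P(data | bag C) = (5/11)(6/10)(4/9) = 0.12121; P(data | bag D) = (4/9)(5/8)(3/7) = 0.11905.
The prior-weighted likelihoods are 1/4 · 0.17857 = 0.044643, 1/4 · 0.090909 = 0.022727, 1/4 · 0.12121 = 0.030303, 1/4 · 0.11905 = 0.029762; summing to 0.12744.
Hence P(bag C | data) = (0.030303) / (0.12744) = 0.23779.

0.2378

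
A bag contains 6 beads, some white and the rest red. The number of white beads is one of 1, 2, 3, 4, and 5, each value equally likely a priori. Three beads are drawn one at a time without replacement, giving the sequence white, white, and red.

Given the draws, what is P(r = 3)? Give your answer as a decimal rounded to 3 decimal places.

0.257

The likelihood of the observed sequence under each hypothesis: P(data | r = 1) = (1/6)(0/5) = 0; P(data | r = 2) = (2/6)(1/5)(4/4) = 1/15; P(data | r = 3) = (3/6)(2/5)(3/4) = 3/20; P(data | r = 4) = (4/6)(3/5)(2/4) = 1/5; P(data | r = 5) = (5/6)(4/5)(1/4) = 1/6.
The prior-weighted likelihoods are 1/5 · 0 = 0, 1/5 · 1/15 = 1/75, 1/5 · 3/20 = 3/100, 1/5 · 1/5 = 1/25, 1/5 · 1/6 = 1/30; these sum to 7/60.
So P(r = 3 | data) = (3/100) / (7/60) = 9/35.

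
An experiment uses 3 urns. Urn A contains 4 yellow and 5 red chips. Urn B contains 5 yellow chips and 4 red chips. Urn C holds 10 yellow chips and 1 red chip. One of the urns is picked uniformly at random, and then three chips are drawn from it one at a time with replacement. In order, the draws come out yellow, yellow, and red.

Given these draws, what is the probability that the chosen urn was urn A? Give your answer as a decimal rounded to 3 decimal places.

Under each hypothesis, the probability of the observed sequence is: P(data | urn A) = (4/9)(4/9)(5/9) = 0.10974; P(data | urn B) = (5/9)(5/9)(4/9) = 0.13717; P(data | urn C) = (10/11)(10/11)(1/11) = 0.075131.
Multiplying each by its prior: 1/3 · 0.10974 = 0.03658, 1/3 · 0.13717 = 0.045725, 1/3 · 0.075131 = 0.025044; summing to 0.10735.
By Bayes' rule, P(urn A | data) = (0.03658) / (0.10735) = 0.34076.

0.341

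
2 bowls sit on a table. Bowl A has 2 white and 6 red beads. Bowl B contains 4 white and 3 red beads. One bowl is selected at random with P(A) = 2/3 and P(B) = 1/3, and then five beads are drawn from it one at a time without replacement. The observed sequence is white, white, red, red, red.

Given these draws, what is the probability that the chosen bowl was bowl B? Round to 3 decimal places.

0.286

For each hypothesis, P(data | H) works out to: P(data | bowl A) = (2/8)(1/7)(6/6)(5/5)(4/4) = 1/28; P(data | bowl B) = (4/7)(3/6)(3/5)(2/4)(1/3) = 1/35.
Multiplying each by its prior: 2/3 · 1/28 = 1/42, 1/3 · 1/35 = 1/105; summing to 1/30.
So P(bowl B | data) = (1/105) / (1/30) = 2/7.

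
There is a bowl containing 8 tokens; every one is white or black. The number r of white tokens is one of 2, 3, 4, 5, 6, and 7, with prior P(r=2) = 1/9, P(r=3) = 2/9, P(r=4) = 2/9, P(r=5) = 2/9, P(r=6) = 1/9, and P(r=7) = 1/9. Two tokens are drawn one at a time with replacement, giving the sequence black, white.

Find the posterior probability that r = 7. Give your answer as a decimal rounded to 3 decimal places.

The likelihood of the observed sequence under each hypothesis: P(data | r = 2) = (6/8)(2/8) = 3/16; P(data | r = 3) = (5/8)(3/8) = 15/64; P(data | r = 4) = (4/8)(4/8) = 1/4; P(data | r = 5) = (3/8)(5/8) = 15/64; P(data | r = 6) = (2/8)(6/8) = 3/16; P(data | r = 7) = (1/8)(7/8) = 7/64.
Weighting by the prior gives 1/9 · 3/16 = 1/48, 2/9 · 15/64 = 5/96, 2/9 · 1/4 = 1/18, 2/9 · 15/64 = 5/96, 1/9 · 3/16 = 1/48, 1/9 · 7/64 = 7/576; these sum to 41/192.
Therefore the posterior P(r = 7 | data) = (7/576) / (41/192) = 7/123.

0.057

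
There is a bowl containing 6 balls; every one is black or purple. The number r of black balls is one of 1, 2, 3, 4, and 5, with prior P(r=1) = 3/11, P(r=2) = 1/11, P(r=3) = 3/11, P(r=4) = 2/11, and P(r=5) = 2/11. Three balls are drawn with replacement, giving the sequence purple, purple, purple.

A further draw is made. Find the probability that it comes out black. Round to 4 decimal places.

Under each hypothesis, the probability of the observed sequence is: P(data | r = 1) = (5/6)(5/6)(5/6) = 0.5787; P(data | r = 2) = (4/6)(4/6)(4/6) = 0.2963; P(data | r = 3) = (3/6)(3/6)(3/6) = 0.125; P(data | r = 4) = (2/6)(2/6)(2/6) = 0.037037; P(data | r = 5) = (1/6)(1/6)(1/6) = 0.0046296.
Multiplying each by its prior: 3/11 · 0.5787 = 0.15783, 1/11 · 0.2963 = 0.026936, 3/11 · 0.125 = 0.034091, 2/11 · 0.037037 = 0.006734, 2/11 · 0.0046296 = 0.00084175; with total 0.22643.
Dividing through by the total gives posterior P(r = 1 | data) = 0.69703, P(r = 2 | data) = 0.11896, P(r = 3 | data) = 0.15056, P(r = 4 | data) = 0.02974, P(r = 5 | data) = 0.0037175.
The predictive probability is P(black next | data) = (1/6)(0.69703) + (1/3)(0.11896) + (1/2)(0.15056) + (2/3)(0.02974) + (5/6)(0.0037175) = 0.25403.

0.2540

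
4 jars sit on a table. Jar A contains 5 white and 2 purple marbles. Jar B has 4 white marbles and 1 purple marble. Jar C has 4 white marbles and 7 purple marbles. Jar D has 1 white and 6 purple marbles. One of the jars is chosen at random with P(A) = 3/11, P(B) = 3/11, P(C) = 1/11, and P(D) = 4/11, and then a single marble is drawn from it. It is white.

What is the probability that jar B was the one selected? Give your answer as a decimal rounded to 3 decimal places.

0.438

The likelihood of this draw under each hypothesis: P(data | jar A) = (5/7) = 0.71429; P(data | jar B) = (4/5) = 0.8; P(data | jar C) = (4/11) = 0.36364; P(data | jar D) = (1/7) = 0.14286.
Weighting by the prior gives 3/11 · 0.71429 = 0.19481, 3/11 · 0.8 = 0.21818, 1/11 · 0.36364 = 0.033058, 4/11 · 0.14286 = 0.051948; these sum to 0.49799.
Hence P(jar B | data) = (0.21818) / (0.49799) = 0.43812.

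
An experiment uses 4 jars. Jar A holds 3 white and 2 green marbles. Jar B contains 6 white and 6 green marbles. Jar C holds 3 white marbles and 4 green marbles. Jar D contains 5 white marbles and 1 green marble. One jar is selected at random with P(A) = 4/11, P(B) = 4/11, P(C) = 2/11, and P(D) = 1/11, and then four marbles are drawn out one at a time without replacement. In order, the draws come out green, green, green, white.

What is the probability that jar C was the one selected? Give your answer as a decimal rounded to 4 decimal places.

Compute the likelihood of the observed sequence for each case: P(data | jar A) = (2/5)(1/4)(0/3) = 0; P(data | jar B) = (6/12)(5/11)(4/10)(6/9) = 0.060606; P(data | jar C) = (4/7)(3/6)(2/5)(3/4) = 0.085714; P(data | jar D) = (1/6)(0/5) = 0.
Multiplying each by its prior: 4/11 · 0 = 0, 4/11 · 0.060606 = 0.022039, 2/11 · 0.085714 = 0.015584, 1/11 · 0 = 0; with total 0.037623.
By Bayes' rule, P(jar C | data) = (0.015584) / (0.037623) = 0.41423.

0.4142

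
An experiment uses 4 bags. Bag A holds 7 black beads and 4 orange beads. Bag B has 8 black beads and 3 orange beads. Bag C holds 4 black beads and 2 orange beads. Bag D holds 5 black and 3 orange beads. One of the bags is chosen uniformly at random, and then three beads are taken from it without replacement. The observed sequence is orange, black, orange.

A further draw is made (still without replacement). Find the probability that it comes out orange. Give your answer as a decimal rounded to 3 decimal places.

0.156

Under each hypothesis, the probability of the observed sequence is: P(data | bag A) = (4/11)(7/10)(3/9) = 0.084848; P(data | bag B) = (3/11)(8/10)(2/9) = 0.048485; P(data | bag C) = (2/6)(4/5)(1/4) = 0.066667; P(data | bag D) = (3/8)(5/7)(2/6) = 0.089286.
Weighting by the prior gives 1/4 · 0.084848 = 0.021212, 1/4 · 0.048485 = 0.012121, 1/4 · 0.066667 = 0.016667, 1/4 · 0.089286 = 0.022321; summing to 0.072321.
Dividing through by the total gives posterior P(bag A | data) = 0.2933, P(bag B | data) = 0.1676, P(bag C | data) = 0.23045, P(bag D | data) = 0.30864.
Averaging over the posterior, P(orange next | data) = (1/4)(0.2933) + (1/8)(0.1676) + (0)(0.23045) + (1/5)(0.30864) = 0.156.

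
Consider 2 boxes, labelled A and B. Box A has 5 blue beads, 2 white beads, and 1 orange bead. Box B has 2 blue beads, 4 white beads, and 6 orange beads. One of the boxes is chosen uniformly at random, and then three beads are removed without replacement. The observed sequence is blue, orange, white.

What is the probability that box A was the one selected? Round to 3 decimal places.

0.450

Compute the likelihood of the observed sequence for each case: P(data | box A) = (5/8)(1/7)(2/6) = 0.029762; P(data | box B) = (2/12)(6/11)(4/10) = 0.036364.
Weighting by the prior gives 1/2 · 0.029762 = 0.014881, 1/2 · 0.036364 = 0.018182; with total 0.033063.
So P(box A | data) = (0.014881) / (0.033063) = 0.45008.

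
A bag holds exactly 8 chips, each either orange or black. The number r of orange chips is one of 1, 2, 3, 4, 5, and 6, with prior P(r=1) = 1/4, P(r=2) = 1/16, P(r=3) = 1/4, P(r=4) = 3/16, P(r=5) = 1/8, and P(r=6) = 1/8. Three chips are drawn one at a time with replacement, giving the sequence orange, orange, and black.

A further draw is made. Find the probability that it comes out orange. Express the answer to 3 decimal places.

For each hypothesis, P(data | H) works out to: P(data | r = 1) = (1/8)(1/8)(7/8) = 0.013672; P(data | r = 2) = (2/8)(2/8)(6/8) = 0.046875; P(data | r = 3) = (3/8)(3/8)(5/8) = 0.087891; P(data | r = 4) = (4/8)(4/8)(4/8) = 0.125; P(data | r = 5) = (5/8)(5/8)(3/8) = 0.14648; P(data | r = 6) = (6/8)(6/8)(2/8) = 0.14062.
Multiplying each by its prior: 1/4 · 0.013672 = 0.003418, 1/16 · 0.046875 = 0.0029297, 1/4 · 0.087891 = 0.021973, 3/16 · 0.125 = 0.023438, 1/8 · 0.14648 = 0.018311, 1/8 · 0.14062 = 0.017578; summing to 0.087646.
Dividing through by the total gives posterior P(r = 1 | data) = 0.038997, P(r = 2 | data) = 0.033426, P(r = 3 | data) = 0.2507, P(r = 4 | data) = 0.26741, P(r = 5 | data) = 0.20891, P(r = 6 | data) = 0.20056.
Averaging over the posterior, P(orange next | data) = (1/8)(0.038997) + (1/4)(0.033426) + (3/8)(0.2507) + (1/2)(0.26741) + (5/8)(0.20891) + (3/4)(0.20056) = 0.52194.

0.522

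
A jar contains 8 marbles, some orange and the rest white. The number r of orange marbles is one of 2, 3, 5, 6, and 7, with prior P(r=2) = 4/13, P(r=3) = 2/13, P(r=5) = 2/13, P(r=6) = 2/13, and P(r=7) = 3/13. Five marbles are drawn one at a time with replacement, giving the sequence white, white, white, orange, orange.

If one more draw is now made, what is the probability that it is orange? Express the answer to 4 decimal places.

Under each hypothesis, the probability of the observed sequence is: P(data | r = 2) = (6/8)(6/8)(6/8)(2/8)(2/8) = 0.026367; P(data | r = 3) = (5/8)(5/8)(5/8)(3/8)(3/8) = 0.034332; P(data | r = 5) = (3/8)(3/8)(3/8)(5/8)(5/8) = 0.020599; P(data | r = 6) = (2/8)(2/8)(2/8)(6/8)(6/8) = 0.0087891; P(data | r = 7) = (1/8)(1/8)(1/8)(7/8)(7/8) = 0.0014954.
Weighting by the prior gives 4/13 · 0.026367 = 0.008113, 2/13 · 0.034332 = 0.0052819, 2/13 · 0.020599 = 0.0031691, 2/13 · 0.0087891 = 0.0013522, 3/13 · 0.0014954 = 0.00034508; these sum to 0.018261.
Dividing through by the total gives posterior P(r = 2 | data) = 0.44427, P(r = 3 | data) = 0.28924, P(r = 5 | data) = 0.17354, P(r = 6 | data) = 0.074046, P(r = 7 | data) = 0.018897.
The predictive probability is P(orange next | data) = (1/4)(0.44427) + (3/8)(0.28924) + (5/8)(0.17354) + (3/4)(0.074046) + (7/8)(0.018897) = 0.40007.

0.4001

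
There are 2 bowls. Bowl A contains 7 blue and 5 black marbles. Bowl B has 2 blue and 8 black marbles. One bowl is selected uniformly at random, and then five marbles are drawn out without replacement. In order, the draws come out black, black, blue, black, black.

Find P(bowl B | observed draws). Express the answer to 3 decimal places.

For each hypothesis, P(data | H) works out to: P(data | bowl A) = (5/12)(4/11)(7/10)(3/9)(2/8) = 0.0088384; P(data | bowl B) = (8/10)(7/9)(2/8)(6/7)(5/6) = 0.11111.
The prior-weighted likelihoods are 1/2 · 0.0088384 = 0.0044192, 1/2 · 0.11111 = 0.055556; these sum to 0.059975.
Therefore the posterior P(bowl B | data) = (0.055556) / (0.059975) = 0.92632.

0.926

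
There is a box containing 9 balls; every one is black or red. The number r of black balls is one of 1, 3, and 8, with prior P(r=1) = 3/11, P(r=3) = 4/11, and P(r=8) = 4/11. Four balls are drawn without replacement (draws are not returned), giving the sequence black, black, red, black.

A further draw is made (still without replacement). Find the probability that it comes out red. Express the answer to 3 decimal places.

0.097

Under each hypothesis, the probability of the observed sequence is: P(data | r = 1) = (1/9)(0/8) = 0; P(data | r = 3) = (3/9)(2/8)(6/7)(1/6) = 1/84; P(data | r = 8) = (8/9)(7/8)(1/7)(6/6) = 1/9.
Weighting by the prior gives 3/11 · 0 = 0, 4/11 · 1/84 = 1/231, 4/11 · 1/9 = 4/99; these sum to 31/693.
The posterior is then P(r = 1 | data) = 0, P(r = 3 | data) = 3/31, P(r = 8 | data) = 28/31.
Averaging over the posterior, P(red next | data) = (1)(3/31) + (0)(28/31) = 3/31.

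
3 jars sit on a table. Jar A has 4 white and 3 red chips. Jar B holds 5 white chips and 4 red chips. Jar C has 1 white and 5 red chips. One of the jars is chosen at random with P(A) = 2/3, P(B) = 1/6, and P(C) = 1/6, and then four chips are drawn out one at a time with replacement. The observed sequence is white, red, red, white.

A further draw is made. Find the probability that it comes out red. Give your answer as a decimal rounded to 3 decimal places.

Under each hypothesis, the probability of the observed sequence is: P(data | jar A) = (4/7)(3/7)(3/7)(4/7) = 0.059975; P(data | jar B) = (5/9)(4/9)(4/9)(5/9) = 0.060966; P(data | jar C) = (1/6)(5/6)(5/6)(1/6) = 0.01929.
The prior-weighted likelihoods are 2/3 · 0.059975 = 0.039983, 1/6 · 0.060966 = 0.010161, 1/6 · 0.01929 = 0.003215; these sum to 0.053359.
The posterior is then P(jar A | data) = 0.74932, P(jar B | data) = 0.19043, P(jar C | data) = 0.060252.
Averaging over the posterior, P(red next | data) = (3/7)(0.74932) + (4/9)(0.19043) + (5/6)(0.060252) = 0.45598.

0.456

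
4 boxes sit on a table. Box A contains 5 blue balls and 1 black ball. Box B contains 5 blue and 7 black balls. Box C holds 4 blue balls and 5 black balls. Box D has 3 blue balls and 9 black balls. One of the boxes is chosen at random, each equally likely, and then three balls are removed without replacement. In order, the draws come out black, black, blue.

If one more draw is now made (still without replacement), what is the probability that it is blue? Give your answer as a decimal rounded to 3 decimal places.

Under each hypothesis, the probability of the observed sequence is: P(data | box A) = (1/6)(0/5) = 0; P(data | box B) = (7/12)(6/11)(5/10) = 0.15909; P(data | box C) = (5/9)(4/8)(4/7) = 0.15873; P(data | box D) = (9/12)(8/11)(3/10) = 0.16364.
Weighting by the prior gives 1/4 · 0 = 0, 1/4 · 0.15909 = 0.039773, 1/4 · 0.15873 = 0.039683, 1/4 · 0.16364 = 0.040909; these sum to 0.12036.
Dividing through by the total gives posterior P(box A | data) = 0, P(box B | data) = 0.33044, P(box C | data) = 0.32969, P(box D | data) = 0.33988.
Averaging over the posterior, P(blue next | data) = (4/9)(0.33044) + (1/2)(0.32969) + (2/9)(0.33988) = 0.38723.

0.387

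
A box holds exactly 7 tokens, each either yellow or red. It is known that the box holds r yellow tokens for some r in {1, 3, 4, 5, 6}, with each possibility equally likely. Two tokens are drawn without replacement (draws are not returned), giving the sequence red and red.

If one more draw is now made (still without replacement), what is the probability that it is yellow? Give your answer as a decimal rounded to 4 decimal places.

0.4000

The likelihood of the observed sequence under each hypothesis: P(data | r = 1) = (6/7)(5/6) = 5/7; P(data | r = 3) = (4/7)(3/6) = 2/7; P(data | r = 4) = (3/7)(2/6) = 1/7; P(data | r = 5) = (2/7)(1/6) = 1/21; P(data | r = 6) = (1/7)(0/6) = 0.
Weighting by the prior gives 1/5 · 5/7 = 1/7, 1/5 · 2/7 = 2/35, 1/5 · 1/7 = 1/35, 1/5 · 1/21 = 1/105, 1/5 · 0 = 0; with total 5/21.
Normalising, the posterior is P(r = 1 | data) = 3/5, P(r = 3 | data) = 6/25, P(r = 4 | data) = 3/25, P(r = 5 | data) = 1/25, P(r = 6 | data) = 0.
The predictive probability is P(yellow next | data) = (1/5)(3/5) + (3/5)(6/25) + (4/5)(3/25) + (1)(1/25) = 2/5.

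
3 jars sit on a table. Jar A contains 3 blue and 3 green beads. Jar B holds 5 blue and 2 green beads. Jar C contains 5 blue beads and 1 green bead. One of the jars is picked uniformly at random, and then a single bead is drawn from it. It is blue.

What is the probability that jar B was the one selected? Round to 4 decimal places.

0.3488

Under each hypothesis, the probability of this draw is: P(data | jar A) = (3/6) = 1/2; P(data | jar B) = (5/7) = 5/7; P(data | jar C) = (5/6) = 5/6.
The prior-weighted likelihoods are 1/3 · 1/2 = 1/6, 1/3 · 5/7 = 5/21, 1/3 · 5/6 = 5/18; with total 43/63.
Therefore the posterior P(jar B | data) = (5/21) / (43/63) = 15/43.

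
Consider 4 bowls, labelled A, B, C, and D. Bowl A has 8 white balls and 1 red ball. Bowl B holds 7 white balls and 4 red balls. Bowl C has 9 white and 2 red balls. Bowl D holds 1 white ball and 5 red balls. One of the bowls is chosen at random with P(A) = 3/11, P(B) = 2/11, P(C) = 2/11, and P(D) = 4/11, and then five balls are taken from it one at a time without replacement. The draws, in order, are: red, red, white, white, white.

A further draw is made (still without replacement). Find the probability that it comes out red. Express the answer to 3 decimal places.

Under each hypothesis, the probability of the observed sequence is: P(data | bowl A) = (1/9)(0/8) = 0; P(data | bowl B) = (4/11)(3/10)(7/9)(6/8)(5/7) = 1/22; P(data | bowl C) = (2/11)(1/10)(9/9)(8/8)(7/7) = 1/55; P(data | bowl D) = (5/6)(4/5)(1/4)(0/3) = 0.
Multiplying each by its prior: 3/11 · 0 = 0, 2/11 · 1/22 = 1/121, 2/11 · 1/55 = 2/605, 4/11 · 0 = 0; summing to 7/605.
The posterior is then P(bowl A | data) = 0, P(bowl B | data) = 5/7, P(bowl C | data) = 2/7, P(bowl D | data) = 0.
The predictive probability is P(red next | data) = (1/3)(5/7) + (0)(2/7) = 5/21.

0.238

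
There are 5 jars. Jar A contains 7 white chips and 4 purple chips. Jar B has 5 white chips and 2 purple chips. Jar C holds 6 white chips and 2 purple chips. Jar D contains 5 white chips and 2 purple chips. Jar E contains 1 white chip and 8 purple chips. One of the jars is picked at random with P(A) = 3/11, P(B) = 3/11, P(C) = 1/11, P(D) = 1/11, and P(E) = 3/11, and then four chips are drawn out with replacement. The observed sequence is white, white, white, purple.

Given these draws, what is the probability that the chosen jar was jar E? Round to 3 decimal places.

0.005

The likelihood of the observed sequence under each hypothesis: P(data | jar A) = (7/11)(7/11)(7/11)(4/11) = 0.093709; P(data | jar B) = (5/7)(5/7)(5/7)(2/7) = 0.10412; P(data | jar C) = (6/8)(6/8)(6/8)(2/8) = 0.10547; P(data | jar D) = (5/7)(5/7)(5/7)(2/7) = 0.10412; P(data | jar E) = (1/9)(1/9)(1/9)(8/9) = 0.0012193.
Multiplying each by its prior: 3/11 · 0.093709 = 0.025557, 3/11 · 0.10412 = 0.028397, 1/11 · 0.10547 = 0.0095881, 1/11 · 0.10412 = 0.0094658, 3/11 · 0.0012193 = 0.00033254; with total 0.073341.
By Bayes' rule, P(jar E | data) = (0.00033254) / (0.073341) = 0.0045342.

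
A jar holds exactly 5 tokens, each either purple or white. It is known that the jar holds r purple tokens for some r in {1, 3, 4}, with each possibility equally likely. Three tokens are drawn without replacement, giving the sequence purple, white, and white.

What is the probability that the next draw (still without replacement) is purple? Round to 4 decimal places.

Under each hypothesis, the probability of the observed sequence is: P(data | r = 1) = (1/5)(4/4)(3/3) = 1/5; P(data | r = 3) = (3/5)(2/4)(1/3) = 1/10; P(data | r = 4) = (4/5)(1/4)(0/3) = 0.
Multiplying each by its prior: 1/3 · 1/5 = 1/15, 1/3 · 1/10 = 1/30, 1/3 · 0 = 0; summing to 1/10.
The posterior is then P(r = 1 | data) = 2/3, P(r = 3 | data) = 1/3, P(r = 4 | data) = 0.
The predictive probability is P(purple next | data) = (0)(2/3) + (1)(1/3) = 1/3.

0.3333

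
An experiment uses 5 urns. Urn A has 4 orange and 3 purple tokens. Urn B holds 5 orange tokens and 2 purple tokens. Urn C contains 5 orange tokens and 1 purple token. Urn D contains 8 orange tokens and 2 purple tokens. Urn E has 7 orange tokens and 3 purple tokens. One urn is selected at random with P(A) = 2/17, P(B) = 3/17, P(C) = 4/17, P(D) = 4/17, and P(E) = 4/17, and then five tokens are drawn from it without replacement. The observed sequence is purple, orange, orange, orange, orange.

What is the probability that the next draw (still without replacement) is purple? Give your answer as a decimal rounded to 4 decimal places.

0.2362

For each hypothesis, P(data | H) works out to: P(data | urn A) = (3/7)(4/6)(3/5)(2/4)(1/3) = 0.028571; P(data | urn B) = (2/7)(5/6)(4/5)(3/4)(2/3) = 0.095238; P(data | urn C) = (1/6)(5/5)(4/4)(3/3)(2/2) = 0.16667; P(data | urn D) = (2/10)(8/9)(7/8)(6/7)(5/6) = 0.11111; P(data | urn E) = (3/10)(7/9)(6/8)(5/7)(4/6) = 0.083333.
Weighting by the prior gives 2/17 · 0.028571 = 0.0033613, 3/17 · 0.095238 = 0.016807, 4/17 · 0.16667 = 0.039216, 4/17 · 0.11111 = 0.026144, 4/17 · 0.083333 = 0.019608; with total 0.10514.
The posterior is then P(urn A | data) = 0.031972, P(urn B | data) = 0.15986, P(urn C | data) = 0.373, P(urn D | data) = 0.24867, P(urn E | data) = 0.1865.
So P(purple next | data) = Σ P(purple next | H) P(H | data) = (1)(0.031972) + (1/2)(0.15986) + (0)(0.373) + (1/5)(0.24867) + (2/5)(0.1865) = 0.23623.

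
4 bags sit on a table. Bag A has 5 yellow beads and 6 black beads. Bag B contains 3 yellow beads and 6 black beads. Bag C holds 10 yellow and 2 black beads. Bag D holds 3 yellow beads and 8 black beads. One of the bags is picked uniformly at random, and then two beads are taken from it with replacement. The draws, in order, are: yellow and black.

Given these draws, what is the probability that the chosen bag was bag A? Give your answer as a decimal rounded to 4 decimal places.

0.3071

The likelihood of the observed sequence under each hypothesis: P(data | bag A) = (5/11)(6/11) = 0.24793; P(data | bag B) = (3/9)(6/9) = 0.22222; P(data | bag C) = (10/12)(2/12) = 0.13889; P(data | bag D) = (3/11)(8/11) = 0.19835.
The prior-weighted likelihoods are 1/4 · 0.24793 = 0.061983, 1/4 · 0.22222 = 0.055556, 1/4 · 0.13889 = 0.034722, 1/4 · 0.19835 = 0.049587; with total 0.20185.
Therefore the posterior P(bag A | data) = (0.061983) / (0.20185) = 0.30708.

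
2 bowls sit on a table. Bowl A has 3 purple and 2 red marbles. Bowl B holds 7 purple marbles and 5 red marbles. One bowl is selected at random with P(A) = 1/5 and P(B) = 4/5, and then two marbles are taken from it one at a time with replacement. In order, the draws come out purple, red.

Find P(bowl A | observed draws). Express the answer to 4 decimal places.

0.1980

The likelihood of the observed sequence under each hypothesis: P(data | bowl A) = (3/5)(2/5) = 0.24; P(data | bowl B) = (7/12)(5/12) = 0.24306.
Weighting by the prior gives 1/5 · 0.24 = 0.048, 4/5 · 0.24306 = 0.19444; these sum to 0.24244.
So P(bowl A | data) = (0.048) / (0.24244) = 0.19798.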